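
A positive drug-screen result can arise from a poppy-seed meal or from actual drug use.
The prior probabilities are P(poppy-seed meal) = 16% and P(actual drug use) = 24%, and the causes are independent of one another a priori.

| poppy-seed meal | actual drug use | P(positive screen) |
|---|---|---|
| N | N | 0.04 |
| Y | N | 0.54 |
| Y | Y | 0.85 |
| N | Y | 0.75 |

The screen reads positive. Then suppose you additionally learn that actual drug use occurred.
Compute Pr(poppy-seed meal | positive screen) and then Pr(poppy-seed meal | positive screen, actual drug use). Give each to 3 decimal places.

Pr(poppy-seed meal | positive screen) ≈ 0.357; Pr(poppy-seed meal | positive screen, actual drug use) ≈ 0.178

Sum P(positive screen|·) weighted by the priors over the 4 (poppy-seed meal, actual drug use) configurations:
  P(positive screen) = 0.04·0.84·0.76 + 0.75·0.84·0.24 + 0.54·0.16·0.76 + 0.85·0.16·0.24
        = 0.025536 + 0.151200 + 0.065664 + 0.032640 = 0.275040
The terms with poppy-seed meal present sum to 0.098304, so
  P(poppy-seed meal | positive screen) = 0.098304 / 0.275040 ≈ 0.357

With the extra evidence:
Enumerate both values of poppy-seed meal and weight by the priors:
  P(positive screen | actual drug use) = 0.75*0.84 + 0.85*0.16
        = 0.630000 + 0.136000 = 0.766000
Keeping only the poppy-seed meal-present terms gives 0.136000, so
  P(poppy-seed meal | positive screen, actual drug use) = 0.136000 / 0.766000 ≈ 0.178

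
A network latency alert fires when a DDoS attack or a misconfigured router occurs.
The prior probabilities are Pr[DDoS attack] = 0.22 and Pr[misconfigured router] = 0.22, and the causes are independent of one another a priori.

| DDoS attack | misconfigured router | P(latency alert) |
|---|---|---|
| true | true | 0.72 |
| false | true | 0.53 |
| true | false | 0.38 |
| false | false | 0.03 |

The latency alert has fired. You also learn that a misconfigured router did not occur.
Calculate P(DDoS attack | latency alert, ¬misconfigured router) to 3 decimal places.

P(DDoS attack | latency alert, ¬misconfigured router) ≈ 0.781

P(latency alert | ¬misconfigured router) = 0.03*0.78 + 0.38*0.22 = 0.023400 + 0.083600 = 0.107000
The DDoS attack-present share is 0.38*0.22 = 0.083600.
So P(DDoS attack | latency alert, ¬misconfigured router) = 0.083600/0.107000 ≈ 0.781.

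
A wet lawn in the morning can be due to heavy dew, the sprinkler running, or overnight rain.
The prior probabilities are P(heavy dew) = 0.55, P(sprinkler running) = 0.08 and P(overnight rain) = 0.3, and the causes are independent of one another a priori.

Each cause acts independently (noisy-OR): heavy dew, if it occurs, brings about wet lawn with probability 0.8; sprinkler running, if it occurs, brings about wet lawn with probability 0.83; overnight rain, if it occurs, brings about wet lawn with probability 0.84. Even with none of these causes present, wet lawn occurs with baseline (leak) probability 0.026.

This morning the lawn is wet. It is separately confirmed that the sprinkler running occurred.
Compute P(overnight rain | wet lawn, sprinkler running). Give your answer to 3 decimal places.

Under noisy-OR, P(wet lawn | causes) = 1 − (1−0.026)·∏(1−qᵢ) over the active causes.
P(wet lawn | sprinkler running) = 0.83442·0.45·0.7 + 0.973507·0.45·0.3 + 0.966884·0.55·0.7 + 0.994701·0.55·0.3 = 0.262842 + 0.131423 + 0.372250 + 0.164126 = 0.930641
Of this, 0.295549 comes from 0.131423 + 0.164126 (the overnight rain=true cases).
P(overnight rain | wet lawn, sprinkler running) = 0.295549 / 0.930641 ≈ 0.318

P(overnight rain | wet lawn, sprinkler running) ≈ 0.318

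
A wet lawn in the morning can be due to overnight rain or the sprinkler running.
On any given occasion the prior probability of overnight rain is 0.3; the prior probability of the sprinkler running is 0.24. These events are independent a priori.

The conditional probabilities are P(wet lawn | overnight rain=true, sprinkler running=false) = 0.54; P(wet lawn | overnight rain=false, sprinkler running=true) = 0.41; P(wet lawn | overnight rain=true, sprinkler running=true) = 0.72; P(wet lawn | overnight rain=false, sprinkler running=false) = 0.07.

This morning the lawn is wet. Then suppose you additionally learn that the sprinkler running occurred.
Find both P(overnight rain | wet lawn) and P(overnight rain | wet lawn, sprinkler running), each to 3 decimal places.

P(overnight rain | wet lawn) ≈ 0.622; P(overnight rain | wet lawn, sprinkler running) ≈ 0.429

P(wet lawn) = 0.07*0.7*0.76 + 0.41*0.7*0.24 + 0.54*0.3*0.76 + 0.72*0.3*0.24 = 0.037240 + 0.068880 + 0.123120 + 0.051840 = 0.281080
The overnight rain-present share is 0.123120 + 0.051840 = 0.174960.
So P(overnight rain | wet lawn) = 0.174960/0.281080 ≈ 0.622.

Now also conditioning on sprinkler running=true:
P(wet lawn | sprinkler running) = 0.41·0.7 + 0.72·0.3 = 0.287000 + 0.216000 = 0.503000
The overnight rain-present share is 0.72·0.3 = 0.216000.
So P(overnight rain | wet lawn, sprinkler running) = 0.216000/0.503000 ≈ 0.429.
Conditioning on sprinkler running lowers the posterior on overnight rain: the classic explaining-away effect in a common-effect structure.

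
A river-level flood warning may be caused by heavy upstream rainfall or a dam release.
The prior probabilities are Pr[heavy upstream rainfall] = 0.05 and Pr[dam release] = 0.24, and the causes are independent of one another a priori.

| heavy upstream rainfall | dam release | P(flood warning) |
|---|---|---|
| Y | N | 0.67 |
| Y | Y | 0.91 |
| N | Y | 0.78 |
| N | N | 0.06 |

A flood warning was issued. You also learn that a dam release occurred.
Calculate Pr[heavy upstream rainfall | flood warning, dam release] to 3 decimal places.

Pr[heavy upstream rainfall | flood warning, dam release] ≈ 0.058

P(flood warning | dam release) = 0.78×0.95 + 0.91×0.05 = 0.741000 + 0.045500 = 0.786500
Of this, 0.045500 comes from 0.91×0.05 (the heavy upstream rainfall=true cases).
P(heavy upstream rainfall | flood warning, dam release) = 0.045500 / 0.786500 ≈ 0.058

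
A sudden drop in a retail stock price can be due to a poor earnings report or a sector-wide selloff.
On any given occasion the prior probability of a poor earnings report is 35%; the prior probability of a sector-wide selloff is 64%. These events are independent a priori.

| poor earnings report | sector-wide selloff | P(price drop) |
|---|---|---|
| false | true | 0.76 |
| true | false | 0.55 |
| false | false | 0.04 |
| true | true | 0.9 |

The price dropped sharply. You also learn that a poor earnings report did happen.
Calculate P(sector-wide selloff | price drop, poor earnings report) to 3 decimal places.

P(sector-wide selloff | price drop, poor earnings report) ≈ 0.744

P(price drop | poor earnings report) = 0.55·0.36 + 0.9·0.64 = 0.198000 + 0.576000 = 0.774000
The sector-wide selloff-present share is 0.9·0.64 = 0.576000.
Hence the posterior is 0.576000/0.774000 ≈ 0.744.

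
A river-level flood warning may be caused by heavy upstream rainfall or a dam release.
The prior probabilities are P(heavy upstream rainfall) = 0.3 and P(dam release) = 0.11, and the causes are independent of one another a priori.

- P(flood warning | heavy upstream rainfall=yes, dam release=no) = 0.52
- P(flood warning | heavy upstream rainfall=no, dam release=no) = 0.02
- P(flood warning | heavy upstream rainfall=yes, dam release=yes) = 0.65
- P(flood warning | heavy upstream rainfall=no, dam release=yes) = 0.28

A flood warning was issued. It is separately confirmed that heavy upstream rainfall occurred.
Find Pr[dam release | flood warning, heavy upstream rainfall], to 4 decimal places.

Pr[dam release | flood warning, heavy upstream rainfall] ≈ 0.1338

Numerator (weight on configurations with dam release): 0.65×0.11 = 0.071500
Denominator P(flood warning | heavy upstream rainfall): 0.52×0.89 + 0.65×0.11 = 0.534300
P(dam release | flood warning, heavy upstream rainfall) = 0.071500/0.534300 ≈ 0.1338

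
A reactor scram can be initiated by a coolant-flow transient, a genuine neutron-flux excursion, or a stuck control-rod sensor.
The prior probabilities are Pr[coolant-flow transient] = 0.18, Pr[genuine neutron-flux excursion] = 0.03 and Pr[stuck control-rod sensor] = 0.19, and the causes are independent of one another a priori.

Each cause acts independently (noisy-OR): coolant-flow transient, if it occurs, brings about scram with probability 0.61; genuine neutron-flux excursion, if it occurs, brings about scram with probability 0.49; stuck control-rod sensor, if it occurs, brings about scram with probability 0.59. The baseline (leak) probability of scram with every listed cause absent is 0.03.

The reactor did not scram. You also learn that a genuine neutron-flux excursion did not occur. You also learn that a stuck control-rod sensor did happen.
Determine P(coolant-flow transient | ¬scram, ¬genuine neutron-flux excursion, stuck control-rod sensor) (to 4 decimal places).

P(coolant-flow transient | ¬scram, ¬genuine neutron-flux excursion, stuck control-rod sensor) ≈ 0.0789

Under noisy-OR, P(scram | causes) = 1 − (1−0.03)·∏(1−qᵢ) over the active causes.
By total probability over both values of coolant-flow transient:
  P(¬scram | ¬genuine neutron-flux excursion, stuck control-rod sensor) = 0.3977×0.82 + 0.155103×0.18
        = 0.326114 + 0.027919 = 0.354033
Configurations with coolant-flow transient contribute 0.027919, so
  P(coolant-flow transient | ¬scram, ¬genuine neutron-flux excursion, stuck control-rod sensor) = 0.027919 / 0.354033 ≈ 0.0789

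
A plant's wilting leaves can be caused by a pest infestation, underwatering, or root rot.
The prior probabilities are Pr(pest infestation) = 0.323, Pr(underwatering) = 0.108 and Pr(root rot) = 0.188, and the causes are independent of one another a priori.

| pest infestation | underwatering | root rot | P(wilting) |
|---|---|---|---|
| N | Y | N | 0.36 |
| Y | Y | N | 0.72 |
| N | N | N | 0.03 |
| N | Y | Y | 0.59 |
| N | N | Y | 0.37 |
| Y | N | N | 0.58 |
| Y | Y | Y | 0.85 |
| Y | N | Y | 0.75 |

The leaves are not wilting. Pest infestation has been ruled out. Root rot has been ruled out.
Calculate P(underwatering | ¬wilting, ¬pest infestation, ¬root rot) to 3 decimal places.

Numerator (weight on configurations with underwatering): 0.64*0.108 = 0.069120
Normalizer over all consistent configurations: 0.97*0.892 + 0.64*0.108 = 0.934360
P(underwatering | ¬wilting, ¬pest infestation, ¬root rot) = 0.069120/0.934360 ≈ 0.074

P(underwatering | ¬wilting, ¬pest infestation, ¬root rot) ≈ 0.074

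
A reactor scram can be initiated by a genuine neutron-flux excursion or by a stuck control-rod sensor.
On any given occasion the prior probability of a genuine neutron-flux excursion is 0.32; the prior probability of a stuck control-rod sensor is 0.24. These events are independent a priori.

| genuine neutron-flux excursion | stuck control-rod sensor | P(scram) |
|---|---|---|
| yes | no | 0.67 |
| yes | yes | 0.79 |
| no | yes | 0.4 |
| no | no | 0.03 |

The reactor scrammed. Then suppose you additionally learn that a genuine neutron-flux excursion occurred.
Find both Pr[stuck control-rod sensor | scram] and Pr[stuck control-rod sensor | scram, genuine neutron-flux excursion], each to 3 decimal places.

Pr[stuck control-rod sensor | scram] ≈ 0.414; Pr[stuck control-rod sensor | scram, genuine neutron-flux excursion] ≈ 0.271

P(scram) = 0.03·0.68·0.76 + 0.4·0.68·0.24 + 0.67·0.32·0.76 + 0.79·0.32·0.24 = 0.015504 + 0.065280 + 0.162944 + 0.060672 = 0.304400
The stuck control-rod sensor-present share is 0.065280 + 0.060672 = 0.125952.
Hence the posterior is 0.125952/0.304400 ≈ 0.414.

Now condition on the additional information:
Numerator (weight on configurations with stuck control-rod sensor): 0.79·0.24 = 0.189600
Denominator P(scram | genuine neutron-flux excursion): 0.67·0.76 + 0.79·0.24 = 0.698800
Posterior = 0.189600 / 0.698800 ≈ 0.271
The drop from 0.414 to 0.271 is the explaining-away (discounting) effect.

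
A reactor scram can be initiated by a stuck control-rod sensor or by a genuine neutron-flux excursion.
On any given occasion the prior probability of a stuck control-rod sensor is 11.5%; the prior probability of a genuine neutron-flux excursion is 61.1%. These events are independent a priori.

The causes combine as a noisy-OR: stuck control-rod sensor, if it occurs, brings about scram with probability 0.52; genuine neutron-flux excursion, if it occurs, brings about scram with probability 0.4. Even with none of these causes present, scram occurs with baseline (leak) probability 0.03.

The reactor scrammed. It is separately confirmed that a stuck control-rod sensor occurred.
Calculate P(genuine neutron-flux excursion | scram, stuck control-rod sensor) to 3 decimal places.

Under noisy-OR, P(scram | causes) = 1 − (1−0.03)·∏(1−qᵢ) over the active causes.
Sum P(scram|·) weighted by the priors over both values of genuine neutron-flux excursion:
  P(scram | stuck control-rod sensor) = 0.5344·0.389 + 0.72064·0.611
        = 0.207882 + 0.440311 = 0.648193
The terms with genuine neutron-flux excursion present sum to 0.440311, so
  P(genuine neutron-flux excursion | scram, stuck control-rod sensor) = 0.440311 / 0.648193 ≈ 0.679

P(genuine neutron-flux excursion | scram, stuck control-rod sensor) ≈ 0.679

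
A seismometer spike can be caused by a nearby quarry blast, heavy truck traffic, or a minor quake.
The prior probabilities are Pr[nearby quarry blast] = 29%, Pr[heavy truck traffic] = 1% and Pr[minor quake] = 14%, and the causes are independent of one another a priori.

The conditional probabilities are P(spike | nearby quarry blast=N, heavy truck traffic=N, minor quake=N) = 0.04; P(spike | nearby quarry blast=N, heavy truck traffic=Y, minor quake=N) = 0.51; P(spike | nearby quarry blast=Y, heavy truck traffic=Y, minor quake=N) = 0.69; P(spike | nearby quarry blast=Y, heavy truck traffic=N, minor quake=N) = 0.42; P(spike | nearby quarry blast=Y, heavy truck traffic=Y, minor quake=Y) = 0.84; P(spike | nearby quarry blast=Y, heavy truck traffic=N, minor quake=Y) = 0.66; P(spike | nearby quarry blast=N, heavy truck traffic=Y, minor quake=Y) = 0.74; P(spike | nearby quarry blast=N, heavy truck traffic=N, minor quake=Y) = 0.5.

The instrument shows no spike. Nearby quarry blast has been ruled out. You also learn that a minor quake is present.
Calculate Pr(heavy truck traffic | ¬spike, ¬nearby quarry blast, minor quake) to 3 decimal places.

Pr(heavy truck traffic | ¬spike, ¬nearby quarry blast, minor quake) ≈ 0.005

P(¬spike | ¬nearby quarry blast, minor quake) = 0.5*0.99 + 0.26*0.01 = 0.495000 + 0.002600 = 0.497600
Of this, 0.002600 comes from 0.26*0.01 (the heavy truck traffic=true cases).
Hence the posterior is 0.002600/0.497600 ≈ 0.005.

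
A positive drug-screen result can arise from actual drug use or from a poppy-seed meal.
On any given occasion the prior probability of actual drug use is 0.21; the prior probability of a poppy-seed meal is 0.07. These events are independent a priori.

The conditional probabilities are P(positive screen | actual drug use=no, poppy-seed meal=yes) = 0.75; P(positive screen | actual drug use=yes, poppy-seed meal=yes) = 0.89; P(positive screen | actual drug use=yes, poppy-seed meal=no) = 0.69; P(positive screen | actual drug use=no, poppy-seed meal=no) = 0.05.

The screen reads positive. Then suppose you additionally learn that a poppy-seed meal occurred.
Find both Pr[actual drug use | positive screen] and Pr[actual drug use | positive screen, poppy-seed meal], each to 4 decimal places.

Numerator (weight on configurations with actual drug use): 0.134757 + 0.013083 = 0.147840
The normalizing constant is 0.05*0.79*0.93 + 0.75*0.79*0.07 + 0.69*0.21*0.93 + 0.89*0.21*0.07 = 0.226050
P(actual drug use | positive screen) = 0.147840/0.226050 ≈ 0.6540

With the extra evidence:
For the numerator, keep only actual drug use=true terms: 0.89·0.21 = 0.186900
The normalizing constant is 0.75·0.79 + 0.89·0.21 = 0.779400
P(actual drug use | positive screen, poppy-seed meal) = 0.186900/0.779400 ≈ 0.2398
Conditioning on poppy-seed meal lowers the posterior on actual drug use: the classic explaining-away effect in a common-effect structure.

Pr[actual drug use | positive screen] ≈ 0.6540; Pr[actual drug use | positive screen, poppy-seed meal] ≈ 0.2398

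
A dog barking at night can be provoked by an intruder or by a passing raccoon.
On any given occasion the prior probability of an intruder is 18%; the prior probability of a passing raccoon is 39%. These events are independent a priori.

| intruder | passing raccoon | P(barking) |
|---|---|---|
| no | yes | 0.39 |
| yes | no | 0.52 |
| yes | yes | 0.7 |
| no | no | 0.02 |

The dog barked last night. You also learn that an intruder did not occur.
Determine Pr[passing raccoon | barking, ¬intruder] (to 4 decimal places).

Pr[passing raccoon | barking, ¬intruder] ≈ 0.9257

By total probability over both values of passing raccoon:
  P(barking | ¬intruder) = 0.02·0.61 + 0.39·0.39
        = 0.012200 + 0.152100 = 0.164300
The terms with passing raccoon present sum to 0.152100, so
  P(passing raccoon | barking, ¬intruder) = 0.152100 / 0.164300 ≈ 0.9257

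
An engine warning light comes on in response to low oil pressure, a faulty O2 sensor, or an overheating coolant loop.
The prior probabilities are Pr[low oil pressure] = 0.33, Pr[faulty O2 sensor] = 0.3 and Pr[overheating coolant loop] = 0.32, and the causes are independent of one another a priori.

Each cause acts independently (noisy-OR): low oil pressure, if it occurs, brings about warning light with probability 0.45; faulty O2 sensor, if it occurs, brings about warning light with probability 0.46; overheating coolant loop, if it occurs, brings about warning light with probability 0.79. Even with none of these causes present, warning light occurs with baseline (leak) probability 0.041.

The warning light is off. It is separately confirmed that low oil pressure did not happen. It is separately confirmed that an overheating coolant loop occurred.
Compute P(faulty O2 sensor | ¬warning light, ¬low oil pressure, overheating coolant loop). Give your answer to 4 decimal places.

Under noisy-OR, P(warning light | causes) = 1 − (1−0.041)·∏(1−qᵢ) over the active causes.
P(¬warning light | ¬low oil pressure, overheating coolant loop) = 0.20139×0.7 + 0.108751×0.3 = 0.140973 + 0.032625 = 0.173598
Of this, 0.032625 comes from 0.108751×0.3 (the faulty O2 sensor=true cases).
So P(faulty O2 sensor | ¬warning light, ¬low oil pressure, overheating coolant loop) = 0.032625/0.173598 ≈ 0.1879.

P(faulty O2 sensor | ¬warning light, ¬low oil pressure, overheating coolant loop) ≈ 0.1879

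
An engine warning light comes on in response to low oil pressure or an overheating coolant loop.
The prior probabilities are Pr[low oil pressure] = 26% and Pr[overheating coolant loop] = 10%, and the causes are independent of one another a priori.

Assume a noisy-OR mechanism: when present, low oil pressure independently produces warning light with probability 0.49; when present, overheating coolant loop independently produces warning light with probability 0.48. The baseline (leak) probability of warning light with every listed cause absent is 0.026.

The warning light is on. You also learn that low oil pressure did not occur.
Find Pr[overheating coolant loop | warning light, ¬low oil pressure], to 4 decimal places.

Under noisy-OR, P(warning light | causes) = 1 − (1−0.026)·∏(1−qᵢ) over the active causes.
Weight on overheating coolant loop=true, given the evidence: 0.49352*0.1 = 0.049352
Denominator P(warning light | ¬low oil pressure): 0.026*0.9 + 0.49352*0.1 = 0.072752
P(overheating coolant loop | warning light, ¬low oil pressure) = 0.049352/0.072752 ≈ 0.6784

Pr[overheating coolant loop | warning light, ¬low oil pressure] ≈ 0.6784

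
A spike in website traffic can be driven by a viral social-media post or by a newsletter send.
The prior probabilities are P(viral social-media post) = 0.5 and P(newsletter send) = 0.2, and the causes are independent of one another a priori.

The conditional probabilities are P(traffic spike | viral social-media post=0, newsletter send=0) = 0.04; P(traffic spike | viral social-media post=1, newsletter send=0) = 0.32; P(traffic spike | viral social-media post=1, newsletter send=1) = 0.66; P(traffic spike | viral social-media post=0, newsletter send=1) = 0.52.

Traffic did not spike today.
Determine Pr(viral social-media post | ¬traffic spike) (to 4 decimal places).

P(¬traffic spike) = 0.96×0.5×0.8 + 0.48×0.5×0.2 + 0.68×0.5×0.8 + 0.34×0.5×0.2 = 0.384000 + 0.048000 + 0.272000 + 0.034000 = 0.738000
The viral social-media post-present share is 0.272000 + 0.034000 = 0.306000.
So P(viral social-media post | ¬traffic spike) = 0.306000/0.738000 ≈ 0.4146.

Pr(viral social-media post | ¬traffic spike) ≈ 0.4146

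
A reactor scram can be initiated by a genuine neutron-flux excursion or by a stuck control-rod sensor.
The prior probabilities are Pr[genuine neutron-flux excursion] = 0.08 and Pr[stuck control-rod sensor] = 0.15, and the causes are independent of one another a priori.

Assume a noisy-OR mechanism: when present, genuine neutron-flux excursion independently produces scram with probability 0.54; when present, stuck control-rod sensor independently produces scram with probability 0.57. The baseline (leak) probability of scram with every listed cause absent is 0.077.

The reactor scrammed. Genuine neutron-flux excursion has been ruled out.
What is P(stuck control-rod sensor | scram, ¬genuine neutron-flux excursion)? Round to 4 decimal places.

P(stuck control-rod sensor | scram, ¬genuine neutron-flux excursion) ≈ 0.5802

Under noisy-OR, P(scram | causes) = 1 − (1−0.077)·∏(1−qᵢ) over the active causes.
For the numerator, keep only stuck control-rod sensor=true terms: 0.60311*0.15 = 0.090467
The normalizing constant is 0.077*0.85 + 0.60311*0.15 = 0.155917
Posterior = 0.090467 / 0.155917 ≈ 0.5802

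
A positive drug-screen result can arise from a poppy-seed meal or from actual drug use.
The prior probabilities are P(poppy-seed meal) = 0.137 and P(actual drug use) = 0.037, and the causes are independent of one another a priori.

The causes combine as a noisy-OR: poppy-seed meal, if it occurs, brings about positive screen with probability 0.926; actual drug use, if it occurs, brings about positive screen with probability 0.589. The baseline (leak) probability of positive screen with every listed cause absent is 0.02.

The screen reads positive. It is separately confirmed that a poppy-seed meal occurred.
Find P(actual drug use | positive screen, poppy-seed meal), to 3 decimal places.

P(actual drug use | positive screen, poppy-seed meal) ≈ 0.039

Under noisy-OR, P(positive screen | causes) = 1 − (1−0.02)·∏(1−qᵢ) over the active causes.
P(positive screen | poppy-seed meal) = 0.92748×0.963 + 0.970194×0.037 = 0.893163 + 0.035897 = 0.929060
Restricting to configurations with actual drug use present: 0.970194×0.037 = 0.035897.
Hence the posterior is 0.035897/0.929060 ≈ 0.039.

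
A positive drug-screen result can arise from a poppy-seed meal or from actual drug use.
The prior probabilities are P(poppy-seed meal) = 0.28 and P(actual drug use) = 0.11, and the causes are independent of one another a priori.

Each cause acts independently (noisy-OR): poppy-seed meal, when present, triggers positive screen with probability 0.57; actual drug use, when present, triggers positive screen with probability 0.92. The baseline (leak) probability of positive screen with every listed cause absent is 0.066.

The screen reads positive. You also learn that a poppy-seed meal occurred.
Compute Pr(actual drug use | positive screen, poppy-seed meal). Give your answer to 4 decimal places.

Pr(actual drug use | positive screen, poppy-seed meal) ≈ 0.1666

Under noisy-OR, P(positive screen | causes) = 1 − (1−0.066)·∏(1−qᵢ) over the active causes.
For the numerator, keep only actual drug use=true terms: 0.96787*0.11 = 0.106466
Normalizer over all consistent configurations: 0.59838*0.89 + 0.96787*0.11 = 0.639024
Posterior = 0.106466 / 0.639024 ≈ 0.1666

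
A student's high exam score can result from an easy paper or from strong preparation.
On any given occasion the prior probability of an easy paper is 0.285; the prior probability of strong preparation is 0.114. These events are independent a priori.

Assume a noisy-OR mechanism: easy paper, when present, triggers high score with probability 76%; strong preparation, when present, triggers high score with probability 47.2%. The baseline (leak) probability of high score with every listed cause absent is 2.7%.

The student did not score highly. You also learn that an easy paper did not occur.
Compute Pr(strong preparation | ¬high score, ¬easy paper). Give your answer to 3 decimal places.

Under noisy-OR, P(high score | causes) = 1 − (1−0.027)·∏(1−qᵢ) over the active causes.
P(¬high score | ¬easy paper) = 0.973×0.886 + 0.513744×0.114 = 0.862078 + 0.058567 = 0.920645
Of this, 0.058567 comes from 0.513744×0.114 (the strong preparation=true cases).
So P(strong preparation | ¬high score, ¬easy paper) = 0.058567/0.920645 ≈ 0.064.

Pr(strong preparation | ¬high score, ¬easy paper) ≈ 0.064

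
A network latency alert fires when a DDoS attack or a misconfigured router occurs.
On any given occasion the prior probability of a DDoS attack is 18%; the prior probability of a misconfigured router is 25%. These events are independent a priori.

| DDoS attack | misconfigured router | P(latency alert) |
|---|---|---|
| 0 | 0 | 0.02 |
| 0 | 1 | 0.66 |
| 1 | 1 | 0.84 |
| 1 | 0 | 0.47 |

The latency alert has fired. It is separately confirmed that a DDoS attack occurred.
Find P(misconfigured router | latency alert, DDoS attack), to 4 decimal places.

By total probability over both values of misconfigured router:
  P(latency alert | DDoS attack) = 0.47*0.75 + 0.84*0.25
        = 0.352500 + 0.210000 = 0.562500
Configurations with misconfigured router contribute 0.210000, so
  P(misconfigured router | latency alert, DDoS attack) = 0.210000 / 0.562500 ≈ 0.3733

P(misconfigured router | latency alert, DDoS attack) ≈ 0.3733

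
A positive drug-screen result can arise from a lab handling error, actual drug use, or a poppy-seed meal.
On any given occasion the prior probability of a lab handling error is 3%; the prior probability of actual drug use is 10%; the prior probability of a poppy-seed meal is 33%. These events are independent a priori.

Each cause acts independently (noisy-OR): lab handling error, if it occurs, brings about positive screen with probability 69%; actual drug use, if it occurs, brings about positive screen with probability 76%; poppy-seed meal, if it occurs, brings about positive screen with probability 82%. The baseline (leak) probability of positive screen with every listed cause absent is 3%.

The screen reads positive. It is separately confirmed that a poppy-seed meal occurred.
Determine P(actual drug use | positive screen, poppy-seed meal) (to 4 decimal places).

Under noisy-OR, P(positive screen | causes) = 1 − (1−0.03)·∏(1−qᵢ) over the active causes.
For the numerator, keep only actual drug use=true terms: 0.092935 + 0.002961 = 0.095896
Denominator P(positive screen | poppy-seed meal): 0.8254*0.97*0.9 + 0.958096*0.97*0.1 + 0.945874*0.03*0.9 + 0.98701*0.03*0.1 = 0.842009
P(actual drug use | positive screen, poppy-seed meal) = 0.095896/0.842009 ≈ 0.1139

P(actual drug use | positive screen, poppy-seed meal) ≈ 0.1139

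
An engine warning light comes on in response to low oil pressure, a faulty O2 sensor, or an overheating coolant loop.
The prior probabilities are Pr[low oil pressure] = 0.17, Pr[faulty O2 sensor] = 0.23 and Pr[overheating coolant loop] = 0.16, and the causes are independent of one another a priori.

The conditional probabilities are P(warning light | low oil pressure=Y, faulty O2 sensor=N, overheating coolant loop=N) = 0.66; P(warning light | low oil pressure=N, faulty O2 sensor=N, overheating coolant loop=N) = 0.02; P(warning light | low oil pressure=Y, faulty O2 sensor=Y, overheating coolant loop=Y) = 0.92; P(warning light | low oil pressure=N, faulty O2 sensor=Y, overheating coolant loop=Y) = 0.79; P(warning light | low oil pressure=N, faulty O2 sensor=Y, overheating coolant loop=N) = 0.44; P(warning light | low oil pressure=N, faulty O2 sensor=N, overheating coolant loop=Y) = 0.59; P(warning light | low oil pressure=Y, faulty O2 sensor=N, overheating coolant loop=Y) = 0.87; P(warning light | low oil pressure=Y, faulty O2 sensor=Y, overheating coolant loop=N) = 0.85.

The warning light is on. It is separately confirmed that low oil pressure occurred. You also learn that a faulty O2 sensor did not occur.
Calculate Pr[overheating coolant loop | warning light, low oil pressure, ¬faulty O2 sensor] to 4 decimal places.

P(warning light | low oil pressure, ¬faulty O2 sensor) = 0.66*0.84 + 0.87*0.16 = 0.554400 + 0.139200 = 0.693600
Restricting to configurations with overheating coolant loop present: 0.87*0.16 = 0.139200.
P(overheating coolant loop | warning light, low oil pressure, ¬faulty O2 sensor) = 0.139200 / 0.693600 ≈ 0.2007

Pr[overheating coolant loop | warning light, low oil pressure, ¬faulty O2 sensor] ≈ 0.2007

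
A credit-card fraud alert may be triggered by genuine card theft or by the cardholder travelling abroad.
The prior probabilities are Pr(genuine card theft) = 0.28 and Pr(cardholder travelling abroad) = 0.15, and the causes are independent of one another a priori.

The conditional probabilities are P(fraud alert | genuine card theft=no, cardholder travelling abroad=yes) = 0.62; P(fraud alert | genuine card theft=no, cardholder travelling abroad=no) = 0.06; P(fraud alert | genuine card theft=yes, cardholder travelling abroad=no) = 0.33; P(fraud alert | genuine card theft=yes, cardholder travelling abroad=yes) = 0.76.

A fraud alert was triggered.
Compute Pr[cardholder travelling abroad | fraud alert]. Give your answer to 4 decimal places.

Weight on cardholder travelling abroad=true, given the evidence: 0.066960 + 0.031920 = 0.098880
The normalizing constant is 0.06·0.72·0.85 + 0.62·0.72·0.15 + 0.33·0.28·0.85 + 0.76·0.28·0.15 = 0.214140
P(cardholder travelling abroad | fraud alert) = 0.098880/0.214140 ≈ 0.4618

Pr[cardholder travelling abroad | fraud alert] ≈ 0.4618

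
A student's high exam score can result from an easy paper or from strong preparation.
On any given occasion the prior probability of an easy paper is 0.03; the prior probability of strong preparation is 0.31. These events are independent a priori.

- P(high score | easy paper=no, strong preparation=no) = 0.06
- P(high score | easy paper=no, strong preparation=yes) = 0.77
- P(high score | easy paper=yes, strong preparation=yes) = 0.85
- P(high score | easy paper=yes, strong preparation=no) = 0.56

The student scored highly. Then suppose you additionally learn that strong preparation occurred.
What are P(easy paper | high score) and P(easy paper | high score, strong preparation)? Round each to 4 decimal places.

P(easy paper | high score) ≈ 0.0670; P(easy paper | high score, strong preparation) ≈ 0.0330

Sum P(high score|·) weighted by the priors over the 4 (easy paper, strong preparation) configurations:
  P(high score) = 0.06·0.97·0.69 + 0.77·0.97·0.31 + 0.56·0.03·0.69 + 0.85·0.03·0.31
        = 0.040158 + 0.231539 + 0.011592 + 0.007905 = 0.291194
Keeping only the easy paper-present terms gives 0.019497, so
  P(easy paper | high score) = 0.019497 / 0.291194 ≈ 0.0670

With the extra evidence:
Weight on easy paper=true, given the evidence: 0.85*0.03 = 0.025500
Normalizer over all consistent configurations: 0.77*0.97 + 0.85*0.03 = 0.772400
Posterior = 0.025500 / 0.772400 ≈ 0.0330
The drop from 0.0670 to 0.0330 is the explaining-away (discounting) effect.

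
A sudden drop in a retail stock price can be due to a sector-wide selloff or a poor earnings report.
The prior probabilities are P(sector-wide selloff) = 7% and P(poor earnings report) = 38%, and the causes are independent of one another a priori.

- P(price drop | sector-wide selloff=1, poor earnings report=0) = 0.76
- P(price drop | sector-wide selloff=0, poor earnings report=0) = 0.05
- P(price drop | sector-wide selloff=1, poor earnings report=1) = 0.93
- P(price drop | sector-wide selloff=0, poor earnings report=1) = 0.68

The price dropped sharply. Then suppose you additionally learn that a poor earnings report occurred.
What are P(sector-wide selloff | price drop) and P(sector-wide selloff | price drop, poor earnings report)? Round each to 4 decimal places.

P(sector-wide selloff | price drop) ≈ 0.1766; P(sector-wide selloff | price drop, poor earnings report) ≈ 0.0933

P(price drop) = 0.05×0.93×0.62 + 0.68×0.93×0.38 + 0.76×0.07×0.62 + 0.93×0.07×0.38 = 0.028830 + 0.240312 + 0.032984 + 0.024738 = 0.326864
Of this, 0.057722 comes from 0.032984 + 0.024738 (the sector-wide selloff=true cases).
So P(sector-wide selloff | price drop) = 0.057722/0.326864 ≈ 0.1766.

With the extra evidence:
By total probability over both values of sector-wide selloff:
  P(price drop | poor earnings report) = 0.68*0.93 + 0.93*0.07
        = 0.632400 + 0.065100 = 0.697500
The terms with sector-wide selloff present sum to 0.065100, so
  P(sector-wide selloff | price drop, poor earnings report) = 0.065100 / 0.697500 ≈ 0.0933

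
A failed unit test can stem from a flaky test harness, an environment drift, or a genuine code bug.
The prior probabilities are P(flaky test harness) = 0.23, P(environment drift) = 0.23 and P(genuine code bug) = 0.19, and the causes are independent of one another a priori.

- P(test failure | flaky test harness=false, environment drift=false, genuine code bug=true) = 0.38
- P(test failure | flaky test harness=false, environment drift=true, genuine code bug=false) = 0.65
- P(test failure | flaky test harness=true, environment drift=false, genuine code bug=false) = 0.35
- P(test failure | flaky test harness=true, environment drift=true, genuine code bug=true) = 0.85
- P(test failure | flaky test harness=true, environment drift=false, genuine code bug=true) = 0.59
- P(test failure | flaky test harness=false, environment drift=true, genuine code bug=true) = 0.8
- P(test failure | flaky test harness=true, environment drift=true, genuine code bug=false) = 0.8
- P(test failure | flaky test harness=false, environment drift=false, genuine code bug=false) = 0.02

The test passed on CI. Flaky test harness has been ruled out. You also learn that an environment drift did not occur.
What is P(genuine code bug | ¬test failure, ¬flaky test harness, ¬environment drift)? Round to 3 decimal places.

P(genuine code bug | ¬test failure, ¬flaky test harness, ¬environment drift) ≈ 0.129

P(¬test failure | ¬flaky test harness, ¬environment drift) = 0.98·0.81 + 0.62·0.19 = 0.793800 + 0.117800 = 0.911600
Of this, 0.117800 comes from 0.62·0.19 (the genuine code bug=true cases).
Hence the posterior is 0.117800/0.911600 ≈ 0.129.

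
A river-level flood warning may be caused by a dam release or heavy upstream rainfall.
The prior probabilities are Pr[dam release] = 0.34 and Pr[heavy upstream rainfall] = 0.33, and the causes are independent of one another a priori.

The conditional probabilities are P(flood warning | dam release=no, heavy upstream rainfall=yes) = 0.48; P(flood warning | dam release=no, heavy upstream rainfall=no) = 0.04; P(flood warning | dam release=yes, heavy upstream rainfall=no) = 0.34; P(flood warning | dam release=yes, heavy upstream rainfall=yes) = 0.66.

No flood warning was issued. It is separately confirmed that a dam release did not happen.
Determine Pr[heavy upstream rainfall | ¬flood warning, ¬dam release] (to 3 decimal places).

Pr[heavy upstream rainfall | ¬flood warning, ¬dam release] ≈ 0.211

For the numerator, keep only heavy upstream rainfall=true terms: 0.52×0.33 = 0.171600
Denominator P(¬flood warning | ¬dam release): 0.96×0.67 + 0.52×0.33 = 0.814800
P(heavy upstream rainfall | ¬flood warning, ¬dam release) = 0.171600/0.814800 ≈ 0.211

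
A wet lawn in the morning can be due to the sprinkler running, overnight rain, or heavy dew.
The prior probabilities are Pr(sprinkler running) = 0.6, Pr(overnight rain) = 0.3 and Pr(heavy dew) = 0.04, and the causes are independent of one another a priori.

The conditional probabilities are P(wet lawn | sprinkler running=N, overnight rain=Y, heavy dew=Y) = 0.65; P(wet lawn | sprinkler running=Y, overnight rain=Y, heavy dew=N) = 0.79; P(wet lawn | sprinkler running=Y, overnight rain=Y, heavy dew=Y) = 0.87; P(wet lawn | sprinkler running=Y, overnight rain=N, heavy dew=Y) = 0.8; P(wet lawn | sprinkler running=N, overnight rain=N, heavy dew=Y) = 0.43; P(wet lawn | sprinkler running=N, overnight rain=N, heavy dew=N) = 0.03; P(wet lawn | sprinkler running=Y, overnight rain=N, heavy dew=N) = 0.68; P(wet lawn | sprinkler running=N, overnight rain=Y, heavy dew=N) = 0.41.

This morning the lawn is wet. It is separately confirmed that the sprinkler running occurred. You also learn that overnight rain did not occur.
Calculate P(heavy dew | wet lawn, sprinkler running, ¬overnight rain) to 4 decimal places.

P(heavy dew | wet lawn, sprinkler running, ¬overnight rain) ≈ 0.0467

P(wet lawn | sprinkler running, ¬overnight rain) = 0.68·0.96 + 0.8·0.04 = 0.652800 + 0.032000 = 0.684800
The heavy dew-present share is 0.8·0.04 = 0.032000.
So P(heavy dew | wet lawn, sprinkler running, ¬overnight rain) = 0.032000/0.684800 ≈ 0.0467.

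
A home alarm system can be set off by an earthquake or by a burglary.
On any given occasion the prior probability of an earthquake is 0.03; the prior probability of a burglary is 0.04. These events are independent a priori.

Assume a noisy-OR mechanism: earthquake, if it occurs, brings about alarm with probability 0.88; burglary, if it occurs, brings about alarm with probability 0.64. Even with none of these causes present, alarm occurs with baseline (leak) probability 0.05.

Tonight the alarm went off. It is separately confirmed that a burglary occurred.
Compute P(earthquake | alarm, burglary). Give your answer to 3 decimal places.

P(earthquake | alarm, burglary) ≈ 0.043

Under noisy-OR, P(alarm | causes) = 1 − (1−0.05)·∏(1−qᵢ) over the active causes.
P(alarm | burglary) = 0.658×0.97 + 0.95896×0.03 = 0.638260 + 0.028769 = 0.667029
The earthquake-present share is 0.95896×0.03 = 0.028769.
So P(earthquake | alarm, burglary) = 0.028769/0.667029 ≈ 0.043.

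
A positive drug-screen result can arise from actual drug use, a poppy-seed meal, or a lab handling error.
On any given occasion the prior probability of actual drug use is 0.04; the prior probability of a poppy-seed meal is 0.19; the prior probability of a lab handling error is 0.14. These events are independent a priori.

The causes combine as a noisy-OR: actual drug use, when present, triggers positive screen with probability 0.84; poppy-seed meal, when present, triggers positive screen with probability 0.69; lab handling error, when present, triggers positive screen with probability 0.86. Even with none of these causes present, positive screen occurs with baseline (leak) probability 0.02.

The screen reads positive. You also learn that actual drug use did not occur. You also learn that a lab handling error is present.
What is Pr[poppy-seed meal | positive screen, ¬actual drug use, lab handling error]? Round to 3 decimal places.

Under noisy-OR, P(positive screen | causes) = 1 − (1−0.02)·∏(1−qᵢ) over the active causes.
For the numerator, keep only poppy-seed meal=true terms: 0.957468·0.19 = 0.181919
Denominator P(positive screen | ¬actual drug use, lab handling error): 0.8628·0.81 + 0.957468·0.19 = 0.880787
Posterior = 0.181919 / 0.880787 ≈ 0.207

Pr[poppy-seed meal | positive screen, ¬actual drug use, lab handling error] ≈ 0.207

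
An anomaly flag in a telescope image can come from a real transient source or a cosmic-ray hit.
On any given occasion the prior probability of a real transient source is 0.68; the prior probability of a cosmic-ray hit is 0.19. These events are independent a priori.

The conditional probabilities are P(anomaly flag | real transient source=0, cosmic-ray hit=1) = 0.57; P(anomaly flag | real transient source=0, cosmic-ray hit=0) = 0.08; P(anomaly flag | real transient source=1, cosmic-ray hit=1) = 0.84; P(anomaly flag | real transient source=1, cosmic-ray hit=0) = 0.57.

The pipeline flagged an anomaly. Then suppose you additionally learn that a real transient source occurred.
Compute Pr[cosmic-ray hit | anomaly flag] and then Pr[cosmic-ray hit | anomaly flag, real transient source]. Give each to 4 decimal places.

Weight on cosmic-ray hit=true, given the evidence: 0.034656 + 0.108528 = 0.143184
The normalizing constant is 0.08×0.32×0.81 + 0.57×0.32×0.19 + 0.57×0.68×0.81 + 0.84×0.68×0.19 = 0.477876
P(cosmic-ray hit | anomaly flag) = 0.143184/0.477876 ≈ 0.2996

With the extra evidence:
P(anomaly flag | real transient source) = 0.57*0.81 + 0.84*0.19 = 0.461700 + 0.159600 = 0.621300
The cosmic-ray hit-present share is 0.84*0.19 = 0.159600.
P(cosmic-ray hit | anomaly flag, real transient source) = 0.159600 / 0.621300 ≈ 0.2569

Pr[cosmic-ray hit | anomaly flag] ≈ 0.2996; Pr[cosmic-ray hit | anomaly flag, real transient source] ≈ 0.2569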